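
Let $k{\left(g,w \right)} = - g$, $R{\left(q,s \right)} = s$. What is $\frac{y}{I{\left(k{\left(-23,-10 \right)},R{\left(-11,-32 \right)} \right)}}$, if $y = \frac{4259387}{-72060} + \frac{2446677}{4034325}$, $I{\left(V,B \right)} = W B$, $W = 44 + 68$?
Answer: $\frac{1133829594277}{69461135923200} \approx 0.016323$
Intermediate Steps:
$W = 112$
$I{\left(V,B \right)} = 112 B$
$y = - \frac{1133829594277}{19380897300}$ ($y = 4259387 \left(- \frac{1}{72060}\right) + 2446677 \cdot \frac{1}{4034325} = - \frac{4259387}{72060} + \frac{815559}{1344775} = - \frac{1133829594277}{19380897300} \approx -58.502$)
$\frac{y}{I{\left(k{\left(-23,-10 \right)},R{\left(-11,-32 \right)} \right)}} = - \frac{1133829594277}{19380897300 \cdot 112 \left(-32\right)} = - \frac{1133829594277}{19380897300 \left(-3584\right)} = \left(- \frac{1133829594277}{19380897300}\right) \left(- \frac{1}{3584}\right) = \frac{1133829594277}{69461135923200}$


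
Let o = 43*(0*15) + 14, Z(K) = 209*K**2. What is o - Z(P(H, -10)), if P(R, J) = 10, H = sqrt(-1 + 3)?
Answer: -20886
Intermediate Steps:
H = sqrt(2) ≈ 1.4142
o = 14 (o = 43*0 + 14 = 0 + 14 = 14)
o - Z(P(H, -10)) = 14 - 209*10**2 = 14 - 209*100 = 14 - 1*20900 = 14 - 20900 = -20886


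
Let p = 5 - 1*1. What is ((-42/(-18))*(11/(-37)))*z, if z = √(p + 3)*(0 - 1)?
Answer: 77*√7/111 ≈ 1.8353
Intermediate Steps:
p = 4 (p = 5 - 1 = 4)
z = -√7 (z = √(4 + 3)*(0 - 1) = √7*(-1) = -√7 ≈ -2.6458)
((-42/(-18))*(11/(-37)))*z = ((-42/(-18))*(11/(-37)))*(-√7) = ((-42*(-1/18))*(11*(-1/37)))*(-√7) = ((7/3)*(-11/37))*(-√7) = -(-77)*√7/111 = 77*√7/111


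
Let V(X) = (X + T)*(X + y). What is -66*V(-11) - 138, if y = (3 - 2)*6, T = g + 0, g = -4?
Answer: -5088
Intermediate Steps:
T = -4 (T = -4 + 0 = -4)
y = 6 (y = 1*6 = 6)
V(X) = (-4 + X)*(6 + X) (V(X) = (X - 4)*(X + 6) = (-4 + X)*(6 + X))
-66*V(-11) - 138 = -66*(-24 + (-11)**2 + 2*(-11)) - 138 = -66*(-24 + 121 - 22) - 138 = -66*75 - 138 = -4950 - 138 = -5088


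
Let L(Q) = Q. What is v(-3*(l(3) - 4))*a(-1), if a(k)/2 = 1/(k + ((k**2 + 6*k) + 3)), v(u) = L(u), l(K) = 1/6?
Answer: -23/3 ≈ -7.6667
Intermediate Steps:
l(K) = 1/6
v(u) = u
a(k) = 2/(3 + k**2 + 7*k) (a(k) = 2/(k + ((k**2 + 6*k) + 3)) = 2/(k + (3 + k**2 + 6*k)) = 2/(3 + k**2 + 7*k))
v(-3*(l(3) - 4))*a(-1) = (-3*(1/6 - 4))*(2/(3 + (-1)**2 + 7*(-1))) = (-3*(-23/6))*(2/(3 + 1 - 7)) = 23*(2/(-3))/2 = 23*(2*(-1/3))/2 = (23/2)*(-2/3) = -23/3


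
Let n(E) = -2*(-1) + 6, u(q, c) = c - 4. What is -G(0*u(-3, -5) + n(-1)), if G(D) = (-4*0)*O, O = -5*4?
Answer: 0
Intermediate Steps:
u(q, c) = -4 + c
n(E) = 8 (n(E) = 2 + 6 = 8)
O = -20
G(D) = 0 (G(D) = -4*0*(-20) = 0*(-20) = 0)
-G(0*u(-3, -5) + n(-1)) = -1*0 = 0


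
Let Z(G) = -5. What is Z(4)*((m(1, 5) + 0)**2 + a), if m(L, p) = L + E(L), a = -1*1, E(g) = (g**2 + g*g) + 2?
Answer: -120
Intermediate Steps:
E(g) = 2 + 2*g**2 (E(g) = (g**2 + g**2) + 2 = 2*g**2 + 2 = 2 + 2*g**2)
a = -1
m(L, p) = 2 + L + 2*L**2 (m(L, p) = L + (2 + 2*L**2) = 2 + L + 2*L**2)
Z(4)*((m(1, 5) + 0)**2 + a) = -5*(((2 + 1 + 2*1**2) + 0)**2 - 1) = -5*(((2 + 1 + 2*1) + 0)**2 - 1) = -5*(((2 + 1 + 2) + 0)**2 - 1) = -5*((5 + 0)**2 - 1) = -5*(5**2 - 1) = -5*(25 - 1) = -5*24 = -120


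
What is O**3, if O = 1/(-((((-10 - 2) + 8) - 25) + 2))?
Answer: 1/19683 ≈ 5.0805e-5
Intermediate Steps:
O = 1/27 (O = 1/(-(((-12 + 8) - 25) + 2)) = 1/(-((-4 - 25) + 2)) = 1/(-(-29 + 2)) = 1/(-1*(-27)) = 1/27 ≈ 0.037037)
O**3 = (1/27)**3 = 1/19683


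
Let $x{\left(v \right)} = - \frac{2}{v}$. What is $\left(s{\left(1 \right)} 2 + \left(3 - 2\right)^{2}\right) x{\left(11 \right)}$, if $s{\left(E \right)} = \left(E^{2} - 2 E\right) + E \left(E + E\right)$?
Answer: $- \frac{6}{11} \approx -0.54545$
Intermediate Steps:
$s{\left(E \right)} = - 2 E + 3 E^{2}$ ($s{\left(E \right)} = \left(E^{2} - 2 E\right) + E 2 E = \left(E^{2} - 2 E\right) + 2 E^{2} = - 2 E + 3 E^{2}$)
$\left(s{\left(1 \right)} 2 + \left(3 - 2\right)^{2}\right) x{\left(11 \right)} = \left(1 \left(-2 + 3 \cdot 1\right) 2 + \left(3 - 2\right)^{2}\right) \left(- \frac{2}{11}\right) = \left(1 \left(-2 + 3\right) 2 + 1^{2}\right) \left(\left(-2\right) \frac{1}{11}\right) = \left(1 \cdot 1 \cdot 2 + 1\right) \left(- \frac{2}{11}\right) = \left(1 \cdot 2 + 1\right) \left(- \frac{2}{11}\right) = \left(2 + 1\right) \left(- \frac{2}{11}\right) = 3 \left(- \frac{2}{11}\right) = - \frac{6}{11}$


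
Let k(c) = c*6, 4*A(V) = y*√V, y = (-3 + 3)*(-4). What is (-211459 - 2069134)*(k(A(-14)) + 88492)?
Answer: -201814235756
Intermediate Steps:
y = 0 (y = 0*(-4) = 0)
A(V) = 0 (A(V) = (0*√V)/4 = (¼)*0 = 0)
k(c) = 6*c
(-211459 - 2069134)*(k(A(-14)) + 88492) = (-211459 - 2069134)*(6*0 + 88492) = -2280593*(0 + 88492) = -2280593*88492 = -201814235756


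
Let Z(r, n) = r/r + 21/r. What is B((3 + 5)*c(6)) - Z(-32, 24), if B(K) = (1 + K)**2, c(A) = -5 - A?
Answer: 242197/32 ≈ 7568.7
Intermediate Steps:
Z(r, n) = 1 + 21/r
B((3 + 5)*c(6)) - Z(-32, 24) = (1 + (3 + 5)*(-5 - 1*6))**2 - (21 - 32)/(-32) = (1 + 8*(-5 - 6))**2 - (-1)*(-11)/32 = (1 + 8*(-11))**2 - 1*11/32 = (1 - 88)**2 - 11/32 = (-87)**2 - 11/32 = 7569 - 11/32 = 242197/32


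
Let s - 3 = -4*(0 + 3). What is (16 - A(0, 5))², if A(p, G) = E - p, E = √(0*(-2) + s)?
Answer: 247 - 96*I ≈ 247.0 - 96.0*I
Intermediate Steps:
s = -9 (s = 3 - 4*(0 + 3) = 3 - 4*3 = 3 - 12 = -9)
E = 3*I (E = √(0*(-2) - 9) = √(0 - 9) = √(-9) = 3*I ≈ 3.0*I)
A(p, G) = -p + 3*I (A(p, G) = 3*I - p = -p + 3*I)
(16 - A(0, 5))² = (16 - (-1*0 + 3*I))² = (16 - (0 + 3*I))² = (16 - 3*I)²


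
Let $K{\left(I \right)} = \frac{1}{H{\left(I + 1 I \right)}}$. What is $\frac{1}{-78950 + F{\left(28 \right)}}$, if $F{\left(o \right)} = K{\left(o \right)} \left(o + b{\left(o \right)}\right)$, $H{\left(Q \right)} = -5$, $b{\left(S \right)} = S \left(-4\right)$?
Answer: $- \frac{5}{394666} \approx -1.2669 \cdot 10^{-5}$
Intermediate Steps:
$b{\left(S \right)} = - 4 S$
$K{\left(I \right)} = - \frac{1}{5}$ ($K{\left(I \right)} = \frac{1}{-5} = - \frac{1}{5}$)
$F{\left(o \right)} = \frac{3 o}{5}$ ($F{\left(o \right)} = - \frac{o - 4 o}{5} = - \frac{\left(-3\right) o}{5} = \frac{3 o}{5}$)
$\frac{1}{-78950 + F{\left(28 \right)}} = \frac{1}{-78950 + \frac{3}{5} \cdot 28} = \frac{1}{-78950 + \frac{84}{5}} = \frac{1}{- \frac{394666}{5}} = - \frac{5}{394666}$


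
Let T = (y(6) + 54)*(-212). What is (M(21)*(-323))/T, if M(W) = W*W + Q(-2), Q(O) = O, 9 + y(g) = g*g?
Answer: 141797/17172 ≈ 8.2574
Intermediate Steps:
y(g) = -9 + g² (y(g) = -9 + g*g = -9 + g²)
M(W) = -2 + W² (M(W) = W*W - 2 = W² - 2 = -2 + W²)
T = -17172 (T = ((-9 + 6²) + 54)*(-212) = ((-9 + 36) + 54)*(-212) = (27 + 54)*(-212) = 81*(-212) = -17172)
(M(21)*(-323))/T = ((-2 + 21²)*(-323))/(-17172) = ((-2 + 441)*(-323))*(-1/17172) = (439*(-323))*(-1/17172) = -141797*(-1/17172) = 141797/17172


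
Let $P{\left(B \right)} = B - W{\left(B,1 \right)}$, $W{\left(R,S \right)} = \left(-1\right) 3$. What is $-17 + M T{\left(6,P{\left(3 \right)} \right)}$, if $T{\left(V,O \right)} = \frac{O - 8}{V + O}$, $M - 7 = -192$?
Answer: $\frac{83}{6} \approx 13.833$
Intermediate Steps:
$M = -185$ ($M = 7 - 192 = -185$)
$W{\left(R,S \right)} = -3$
$P{\left(B \right)} = 3 + B$ ($P{\left(B \right)} = B - -3 = B + 3 = 3 + B$)
$T{\left(V,O \right)} = \frac{-8 + O}{O + V}$
$-17 + M T{\left(6,P{\left(3 \right)} \right)} = -17 - 185 \frac{-8 + \left(3 + 3\right)}{\left(3 + 3\right) + 6} = -17 - 185 \frac{-8 + 6}{6 + 6} = -17 - 185 \cdot \frac{1}{12} \left(-2\right) = -17 - - \frac{185}{6} = -17 + \frac{185}{6} = \frac{83}{6}$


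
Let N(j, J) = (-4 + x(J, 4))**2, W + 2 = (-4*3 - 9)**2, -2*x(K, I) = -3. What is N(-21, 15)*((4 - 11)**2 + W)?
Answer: 3050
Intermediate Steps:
x(K, I) = 3/2 (x(K, I) = -1/2*(-3) = 3/2)
W = 439 (W = -2 + (-4*3 - 9)**2 = -2 + (-12 - 9)**2 = -2 + (-21)**2 = -2 + 441 = 439)
N(j, J) = 25/4 (N(j, J) = (-4 + 3/2)**2 = (-5/2)**2 = 25/4)
N(-21, 15)*((4 - 11)**2 + W) = 25*((4 - 11)**2 + 439)/4 = 25*((-7)**2 + 439)/4 = 25*(49 + 439)/4 = (25/4)*488 = 3050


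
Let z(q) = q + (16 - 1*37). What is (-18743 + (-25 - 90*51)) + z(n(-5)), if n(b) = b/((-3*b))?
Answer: -70138/3 ≈ -23379.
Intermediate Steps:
n(b) = -⅓ (n(b) = b*(-1/(3*b)) = -⅓)
z(q) = -21 + q (z(q) = q + (16 - 37) = q - 21 = -21 + q)
(-18743 + (-25 - 90*51)) + z(n(-5)) = (-18743 + (-25 - 90*51)) + (-21 - ⅓) = (-18743 + (-25 - 4590)) - 64/3 = (-18743 - 4615) - 64/3 = -23358 - 64/3 = -70138/3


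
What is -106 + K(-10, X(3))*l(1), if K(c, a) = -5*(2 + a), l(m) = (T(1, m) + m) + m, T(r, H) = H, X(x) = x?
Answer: -181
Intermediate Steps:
l(m) = 3*m (l(m) = (m + m) + m = 2*m + m = 3*m)
K(c, a) = -10 - 5*a
-106 + K(-10, X(3))*l(1) = -106 + (-10 - 5*3)*(3*1) = -106 + (-10 - 15)*3 = -106 - 25*3 = -106 - 75 = -181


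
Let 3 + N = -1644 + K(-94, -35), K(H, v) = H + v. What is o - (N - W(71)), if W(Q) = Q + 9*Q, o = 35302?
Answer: 37788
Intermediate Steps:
W(Q) = 10*Q
N = -1776 (N = -3 + (-1644 + (-94 - 35)) = -3 + (-1644 - 129) = -3 - 1773 = -1776)
o - (N - W(71)) = 35302 - (-1776 - 10*71) = 35302 - (-1776 - 1*710) = 35302 - (-1776 - 710) = 35302 - 1*(-2486) = 35302 + 2486 = 37788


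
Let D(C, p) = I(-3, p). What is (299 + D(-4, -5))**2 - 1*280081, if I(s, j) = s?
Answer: -192465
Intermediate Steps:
D(C, p) = -3
(299 + D(-4, -5))**2 - 1*280081 = (299 - 3)**2 - 1*280081 = 296**2 - 280081 = 87616 - 280081 = -192465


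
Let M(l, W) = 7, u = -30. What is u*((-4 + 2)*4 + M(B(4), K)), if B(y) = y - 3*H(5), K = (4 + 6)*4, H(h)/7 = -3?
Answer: 30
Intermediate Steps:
H(h) = -21 (H(h) = 7*(-3) = -21)
K = 40 (K = 10*4 = 40)
B(y) = 63 + y (B(y) = y - 3*(-21) = y + 63 = 63 + y)
u*((-4 + 2)*4 + M(B(4), K)) = -30*((-4 + 2)*4 + 7) = -30*(-2*4 + 7) = -30*(-8 + 7) = -30*(-1) = 30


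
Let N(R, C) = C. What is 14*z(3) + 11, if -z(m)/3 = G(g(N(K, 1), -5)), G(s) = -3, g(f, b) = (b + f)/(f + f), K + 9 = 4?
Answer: 137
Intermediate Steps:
K = -5 (K = -9 + 4 = -5)
g(f, b) = (b + f)/(2*f) (g(f, b) = (b + f)/((2*f)) = (b + f)*(1/(2*f)) = (b + f)/(2*f))
z(m) = 9 (z(m) = -3*(-3) = 9)
14*z(3) + 11 = 14*9 + 11 = 126 + 11 = 137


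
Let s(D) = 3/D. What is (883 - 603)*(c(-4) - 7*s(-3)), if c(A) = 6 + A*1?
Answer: 2520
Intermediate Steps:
c(A) = 6 + A
(883 - 603)*(c(-4) - 7*s(-3)) = (883 - 603)*((6 - 4) - 21/(-3)) = 280*(2 - 21*(-1)/3) = 280*(2 - 7*(-1)) = 280*(2 + 7) = 280*9 = 2520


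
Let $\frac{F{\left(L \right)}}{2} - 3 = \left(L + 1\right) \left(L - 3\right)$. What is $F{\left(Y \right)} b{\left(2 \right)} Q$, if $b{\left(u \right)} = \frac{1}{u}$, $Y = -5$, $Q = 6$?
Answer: $210$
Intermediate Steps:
$F{\left(L \right)} = 6 + 2 \left(1 + L\right) \left(-3 + L\right)$ ($F{\left(L \right)} = 6 + 2 \left(L + 1\right) \left(L - 3\right) = 6 + 2 \left(1 + L\right) \left(-3 + L\right)$)
$F{\left(Y \right)} b{\left(2 \right)} Q = \frac{2 \left(-5\right) \left(-2 - 5\right)}{2} \cdot 6 = 2 \left(-5\right) \left(-7\right) \frac{1}{2} \cdot 6 = 70 \cdot \frac{1}{2} \cdot 6 = 35 \cdot 6 = 210$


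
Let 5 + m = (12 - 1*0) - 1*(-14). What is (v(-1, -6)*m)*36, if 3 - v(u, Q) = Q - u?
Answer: 6048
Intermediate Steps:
v(u, Q) = 3 + u - Q (v(u, Q) = 3 - (Q - u) = 3 + (u - Q) = 3 + u - Q)
m = 21 (m = -5 + ((12 - 1*0) - 1*(-14)) = -5 + ((12 + 0) + 14) = -5 + (12 + 14) = -5 + 26 = 21)
(v(-1, -6)*m)*36 = ((3 - 1 - 1*(-6))*21)*36 = ((3 - 1 + 6)*21)*36 = (8*21)*36 = 168*36 = 6048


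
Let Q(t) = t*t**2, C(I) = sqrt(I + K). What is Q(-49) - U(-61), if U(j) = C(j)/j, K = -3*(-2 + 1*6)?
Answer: -117649 + I*sqrt(73)/61 ≈ -1.1765e+5 + 0.14007*I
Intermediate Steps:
K = -12 (K = -3*(-2 + 6) = -3*4 = -12)
C(I) = sqrt(-12 + I) (C(I) = sqrt(I - 12) = sqrt(-12 + I))
U(j) = sqrt(-12 + j)/j
Q(t) = t**3
Q(-49) - U(-61) = (-49)**3 - sqrt(-12 - 61)/(-61) = -117649 - (-1)*sqrt(-73)/61 = -117649 - (-1)*I*sqrt(73)/61 = -117649 + I*sqrt(73)/61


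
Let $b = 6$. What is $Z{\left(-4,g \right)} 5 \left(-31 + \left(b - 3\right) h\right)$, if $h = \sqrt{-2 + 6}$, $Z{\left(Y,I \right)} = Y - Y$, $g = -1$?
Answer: $0$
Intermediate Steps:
$Z{\left(Y,I \right)} = 0$
$h = 2$ ($h = \sqrt{4} = 2$)
$Z{\left(-4,g \right)} 5 \left(-31 + \left(b - 3\right) h\right) = 0 \cdot 5 \left(-31 + \left(6 - 3\right) 2\right) = 0 \left(-31 + 3 \cdot 2\right) = 0 \left(-31 + 6\right) = 0 \left(-25\right) = 0$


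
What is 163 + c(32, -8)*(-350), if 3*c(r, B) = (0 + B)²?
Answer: -21911/3 ≈ -7303.7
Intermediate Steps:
c(r, B) = B²/3 (c(r, B) = (0 + B)²/3 = B²/3)
163 + c(32, -8)*(-350) = 163 + ((⅓)*(-8)²)*(-350) = 163 + ((⅓)*64)*(-350) = 163 + (64/3)*(-350) = 163 - 22400/3 = -21911/3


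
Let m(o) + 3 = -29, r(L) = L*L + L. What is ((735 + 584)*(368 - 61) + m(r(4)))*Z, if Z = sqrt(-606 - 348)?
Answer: 1214703*I*sqrt(106) ≈ 1.2506e+7*I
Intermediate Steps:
r(L) = L + L**2 (r(L) = L**2 + L = L + L**2)
m(o) = -32 (m(o) = -3 - 29 = -32)
Z = 3*I*sqrt(106) (Z = sqrt(-954) = 3*I*sqrt(106) ≈ 30.887*I)
((735 + 584)*(368 - 61) + m(r(4)))*Z = ((735 + 584)*(368 - 61) - 32)*(3*I*sqrt(106)) = (1319*307 - 32)*(3*I*sqrt(106)) = (404933 - 32)*(3*I*sqrt(106)) = 404901*(3*I*sqrt(106)) = 1214703*I*sqrt(106)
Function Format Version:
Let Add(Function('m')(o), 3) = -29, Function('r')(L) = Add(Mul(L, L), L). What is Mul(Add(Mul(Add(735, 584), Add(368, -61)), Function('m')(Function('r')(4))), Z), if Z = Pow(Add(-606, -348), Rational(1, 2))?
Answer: Mul(1214703, I, Pow(106, Rational(1, 2))) ≈ Mul(1.2506e+7, I)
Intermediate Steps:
Function('r')(L) = Add(L, Pow(L, 2)) (Function('r')(L) = Add(Pow(L, 2), L) = Add(L, Pow(L, 2)))
Function('m')(o) = -32 (Function('m')(o) = Add(-3, -29) = -32)
Z = Mul(3, I, Pow(106, Rational(1, 2))) (Z = Pow(-954, Rational(1, 2)) = Mul(3, I, Pow(106, Rational(1, 2))) ≈ Mul(30.887, I))
Mul(Add(Mul(Add(735, 584), Add(368, -61)), Function('m')(Function('r')(4))), Z) = Mul(Add(Mul(Add(735, 584), Add(368, -61)), -32), Mul(3, I, Pow(106, Rational(1, 2)))) = Mul(Add(Mul(1319, 307), -32), Mul(3, I, Pow(106, Rational(1, 2)))) = Mul(Add(404933, -32), Mul(3, I, Pow(106, Rational(1, 2)))) = Mul(404901, Mul(3, I, Pow(106, Rational(1, 2)))) = Mul(1214703, I, Pow(106, Rational(1, 2)))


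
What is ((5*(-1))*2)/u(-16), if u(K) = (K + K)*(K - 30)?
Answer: -5/736 ≈ -0.0067935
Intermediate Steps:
u(K) = 2*K*(-30 + K) (u(K) = (2*K)*(-30 + K) = 2*K*(-30 + K))
((5*(-1))*2)/u(-16) = ((5*(-1))*2)/((2*(-16)*(-30 - 16))) = (-5*2)/((2*(-16)*(-46))) = -10/1472 = -10*1/1472 = -5/736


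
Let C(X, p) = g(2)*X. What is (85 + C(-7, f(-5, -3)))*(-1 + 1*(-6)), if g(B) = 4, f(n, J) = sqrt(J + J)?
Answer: -399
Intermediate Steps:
f(n, J) = sqrt(2)*sqrt(J) (f(n, J) = sqrt(2*J) = sqrt(2)*sqrt(J))
C(X, p) = 4*X
(85 + C(-7, f(-5, -3)))*(-1 + 1*(-6)) = (85 + 4*(-7))*(-1 + 1*(-6)) = (85 - 28)*(-1 - 6) = 57*(-7) = -399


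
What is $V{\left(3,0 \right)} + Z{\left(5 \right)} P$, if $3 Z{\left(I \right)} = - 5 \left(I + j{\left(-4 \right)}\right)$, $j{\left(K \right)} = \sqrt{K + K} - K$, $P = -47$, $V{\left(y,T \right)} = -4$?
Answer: $701 + \frac{470 i \sqrt{2}}{3} \approx 701.0 + 221.56 i$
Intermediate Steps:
$j{\left(K \right)} = - K + \sqrt{2} \sqrt{K}$ ($j{\left(K \right)} = \sqrt{2 K} - K = \sqrt{2} \sqrt{K} - K = - K + \sqrt{2} \sqrt{K}$)
$Z{\left(I \right)} = - \frac{20}{3} - \frac{5 I}{3} - \frac{10 i \sqrt{2}}{3}$ ($Z{\left(I \right)} = \frac{\left(-5\right) \left(I + \left(\left(-1\right) \left(-4\right) + \sqrt{2} \sqrt{-4}\right)\right)}{3} = \frac{\left(-5\right) \left(I + \left(4 + \sqrt{2} \cdot 2 i\right)\right)}{3} = \frac{\left(-5\right) \left(I + \left(4 + 2 i \sqrt{2}\right)\right)}{3} = \frac{\left(-5\right) \left(4 + I + 2 i \sqrt{2}\right)}{3} = \frac{-20 - 5 I - 10 i \sqrt{2}}{3} = - \frac{20}{3} - \frac{5 I}{3} - \frac{10 i \sqrt{2}}{3}$)
$V{\left(3,0 \right)} + Z{\left(5 \right)} P = -4 + \left(- \frac{20}{3} - \frac{25}{3} - \frac{10 i \sqrt{2}}{3}\right) \left(-47\right) = -4 + \left(-15 - \frac{10 i \sqrt{2}}{3}\right) \left(-47\right) = -4 + \left(705 + \frac{470 i \sqrt{2}}{3}\right) = 701 + \frac{470 i \sqrt{2}}{3}$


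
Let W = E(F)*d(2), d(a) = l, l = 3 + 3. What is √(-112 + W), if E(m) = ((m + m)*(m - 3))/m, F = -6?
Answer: 2*I*√55 ≈ 14.832*I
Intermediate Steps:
l = 6
d(a) = 6
E(m) = -6 + 2*m (E(m) = ((2*m)*(-3 + m))/m = (2*m*(-3 + m))/m = -6 + 2*m)
W = -108 (W = (-6 + 2*(-6))*6 = (-6 - 12)*6 = -18*6 = -108)
√(-112 + W) = √(-112 - 108) = √(-220) = 2*I*√55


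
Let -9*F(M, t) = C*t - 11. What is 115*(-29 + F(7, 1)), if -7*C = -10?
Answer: -202400/63 ≈ -3212.7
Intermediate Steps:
C = 10/7 (C = -⅐*(-10) = 10/7 ≈ 1.4286)
F(M, t) = 11/9 - 10*t/63 (F(M, t) = -(10*t/7 - 11)/9 = -(-11 + 10*t/7)/9 = 11/9 - 10*t/63)
115*(-29 + F(7, 1)) = 115*(-29 + (11/9 - 10/63*1)) = 115*(-29 + (11/9 - 10/63)) = 115*(-29 + 67/63) = 115*(-1760/63) = -202400/63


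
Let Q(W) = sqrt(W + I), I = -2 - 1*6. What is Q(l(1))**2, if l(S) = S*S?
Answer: -7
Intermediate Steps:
l(S) = S**2
I = -8 (I = -2 - 6 = -8)
Q(W) = sqrt(-8 + W) (Q(W) = sqrt(W - 8) = sqrt(-8 + W))
Q(l(1))**2 = (sqrt(-8 + 1**2))**2 = (sqrt(-8 + 1))**2 = (sqrt(-7))**2 = (I*sqrt(7))**2 = -7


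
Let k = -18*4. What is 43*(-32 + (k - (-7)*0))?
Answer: -4472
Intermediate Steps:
k = -72 (k = -6*12 = -72)
43*(-32 + (k - (-7)*0)) = 43*(-32 + (-72 - (-7)*0)) = 43*(-32 + (-72 - 1*0)) = 43*(-32 + (-72 + 0)) = 43*(-32 - 72) = 43*(-104) = -4472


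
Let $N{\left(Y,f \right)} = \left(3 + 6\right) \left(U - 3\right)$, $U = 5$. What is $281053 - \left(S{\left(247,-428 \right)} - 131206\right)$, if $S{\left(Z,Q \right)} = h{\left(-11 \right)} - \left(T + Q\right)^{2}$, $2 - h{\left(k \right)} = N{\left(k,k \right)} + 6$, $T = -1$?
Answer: $596322$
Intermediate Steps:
$N{\left(Y,f \right)} = 18$ ($N{\left(Y,f \right)} = \left(3 + 6\right) \left(5 - 3\right) = 9 \cdot 2 = 18$)
$h{\left(k \right)} = -22$ ($h{\left(k \right)} = 2 - \left(18 + 6\right) = 2 - 24 = -22$)
$S{\left(Z,Q \right)} = -22 - \left(-1 + Q\right)^{2}$
$281053 - \left(S{\left(247,-428 \right)} - 131206\right) = 281053 - \left(\left(-22 - \left(-1 - 428\right)^{2}\right) - 131206\right) = 281053 - \left(\left(-22 - \left(-429\right)^{2}\right) - 131206\right) = 281053 - \left(\left(-22 - 184041\right) - 131206\right) = 281053 - \left(-184063 - 131206\right) = 281053 - -315269 = 281053 + 315269 = 596322$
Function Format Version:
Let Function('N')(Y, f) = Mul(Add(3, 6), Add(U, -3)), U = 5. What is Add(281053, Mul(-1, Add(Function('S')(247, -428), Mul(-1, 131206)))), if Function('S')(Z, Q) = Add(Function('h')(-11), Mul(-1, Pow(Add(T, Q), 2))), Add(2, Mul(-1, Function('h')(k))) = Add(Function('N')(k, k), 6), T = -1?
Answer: 596322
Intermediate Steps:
Function('N')(Y, f) = 18 (Function('N')(Y, f) = Mul(Add(3, 6), Add(5, -3)) = Mul(9, 2) = 18)
Function('h')(k) = -22 (Function('h')(k) = Add(2, Mul(-1, Add(18, 6))) = Add(2, Mul(-1, 24)) = Add(2, -24) = -22)
Function('S')(Z, Q) = Add(-22, Mul(-1, Pow(Add(-1, Q), 2)))
Add(281053, Mul(-1, Add(Function('S')(247, -428), Mul(-1, 131206)))) = Add(281053, Mul(-1, Add(Add(-22, Mul(-1, Pow(Add(-1, -428), 2))), Mul(-1, 131206)))) = Add(281053, Mul(-1, Add(Add(-22, Mul(-1, Pow(-429, 2))), -131206))) = Add(281053, Mul(-1, Add(Add(-22, Mul(-1, 184041)), -131206))) = Add(281053, Mul(-1, Add(Add(-22, -184041), -131206))) = Add(281053, Mul(-1, Add(-184063, -131206))) = Add(281053, Mul(-1, -315269)) = Add(281053, 315269) = 596322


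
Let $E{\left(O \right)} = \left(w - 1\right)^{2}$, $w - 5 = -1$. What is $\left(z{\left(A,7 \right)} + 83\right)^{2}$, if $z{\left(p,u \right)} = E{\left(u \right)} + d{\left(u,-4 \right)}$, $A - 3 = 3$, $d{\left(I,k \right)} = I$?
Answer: $9801$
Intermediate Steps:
$w = 4$ ($w = 5 - 1 = 4$)
$A = 6$ ($A = 3 + 3 = 6$)
$E{\left(O \right)} = 9$ ($E{\left(O \right)} = \left(4 - 1\right)^{2} = 3^{2} = 9$)
$z{\left(p,u \right)} = 9 + u$
$\left(z{\left(A,7 \right)} + 83\right)^{2} = \left(\left(9 + 7\right) + 83\right)^{2} = \left(16 + 83\right)^{2} = 99^{2} = 9801$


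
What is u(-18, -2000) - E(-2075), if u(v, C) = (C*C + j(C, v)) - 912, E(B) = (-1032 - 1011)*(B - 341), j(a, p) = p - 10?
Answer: -936828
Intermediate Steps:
j(a, p) = -10 + p
E(B) = 696663 - 2043*B (E(B) = -2043*(-341 + B) = 696663 - 2043*B)
u(v, C) = -922 + v + C² (u(v, C) = (C*C + (-10 + v)) - 912 = (C² + (-10 + v)) - 912 = (-10 + v + C²) - 912 = -922 + v + C²)
u(-18, -2000) - E(-2075) = (-922 - 18 + (-2000)²) - (696663 - 2043*(-2075)) = (-922 - 18 + 4000000) - (696663 + 4239225) = 3999060 - 1*4935888 = 3999060 - 4935888 = -936828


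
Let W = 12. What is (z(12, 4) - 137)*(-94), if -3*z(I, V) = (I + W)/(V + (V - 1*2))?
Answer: 39010/3 ≈ 13003.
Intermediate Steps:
z(I, V) = -(12 + I)/(3*(-2 + 2*V)) (z(I, V) = -(I + 12)/(3*(V + (V - 1*2))) = -(12 + I)/(3*(V + (V - 2))) = -(12 + I)/(3*(V + (-2 + V))) = -(12 + I)/(3*(-2 + 2*V)))
(z(12, 4) - 137)*(-94) = ((-12 - 1*12)/(6*(-1 + 4)) - 137)*(-94) = ((⅙)*(-12 - 12)/3 - 137)*(-94) = ((⅙)*(⅓)*(-24) - 137)*(-94) = (-4/3 - 137)*(-94) = -415/3*(-94) = 39010/3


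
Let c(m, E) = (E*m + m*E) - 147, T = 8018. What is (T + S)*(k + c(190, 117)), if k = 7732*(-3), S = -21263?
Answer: -279694665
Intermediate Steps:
c(m, E) = -147 + 2*E*m (c(m, E) = (E*m + E*m) - 147 = 2*E*m - 147 = -147 + 2*E*m)
k = -23196
(T + S)*(k + c(190, 117)) = (8018 - 21263)*(-23196 + (-147 + 2*117*190)) = -13245*(-23196 + (-147 + 44460)) = -13245*(-23196 + 44313) = -13245*21117 = -279694665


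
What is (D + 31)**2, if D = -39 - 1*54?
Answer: 3844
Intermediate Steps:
D = -93 (D = -39 - 54 = -93)
(D + 31)**2 = (-93 + 31)**2 = (-62)**2 = 3844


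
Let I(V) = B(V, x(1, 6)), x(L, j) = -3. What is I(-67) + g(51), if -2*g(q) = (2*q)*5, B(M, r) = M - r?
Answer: -319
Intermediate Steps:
I(V) = 3 + V (I(V) = V - 1*(-3) = V + 3 = 3 + V)
g(q) = -5*q (g(q) = -2*q*5/2 = -5*q)
I(-67) + g(51) = (3 - 67) - 5*51 = -64 - 255 = -319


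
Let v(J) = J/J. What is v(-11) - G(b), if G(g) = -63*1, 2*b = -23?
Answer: 64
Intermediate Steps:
b = -23/2 (b = (1/2)*(-23) = -23/2 ≈ -11.500)
G(g) = -63
v(J) = 1
v(-11) - G(b) = 1 - 1*(-63) = 1 + 63 = 64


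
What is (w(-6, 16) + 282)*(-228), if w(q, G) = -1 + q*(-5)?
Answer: -70908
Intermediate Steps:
w(q, G) = -1 - 5*q
(w(-6, 16) + 282)*(-228) = ((-1 - 5*(-6)) + 282)*(-228) = ((-1 + 30) + 282)*(-228) = (29 + 282)*(-228) = 311*(-228) = -70908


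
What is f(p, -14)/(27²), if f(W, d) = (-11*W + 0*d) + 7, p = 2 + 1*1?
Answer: -26/729 ≈ -0.035665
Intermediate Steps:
p = 3 (p = 2 + 1 = 3)
f(W, d) = 7 - 11*W (f(W, d) = (-11*W + 0) + 7 = -11*W + 7 = 7 - 11*W)
f(p, -14)/(27²) = (7 - 11*3)/(27²) = (7 - 33)/729 = -26*1/729 = -26/729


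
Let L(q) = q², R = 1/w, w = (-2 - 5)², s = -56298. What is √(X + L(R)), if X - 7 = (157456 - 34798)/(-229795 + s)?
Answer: √1291466511679598/14018557 ≈ 2.5635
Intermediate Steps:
w = 49 (w = (-7)² = 49)
X = 1879993/286093 (X = 7 + (157456 - 34798)/(-229795 - 56298) = 7 + 122658/(-286093) = 7 + 122658*(-1/286093) = 7 - 122658/286093 = 1879993/286093 ≈ 6.5713)
R = 1/49 ≈ 0.020408
√(X + L(R)) = √(1879993/286093 + (1/49)²) = √(1879993/286093 + 1/2401) = √(4514149286/686909293) = √1291466511679598/14018557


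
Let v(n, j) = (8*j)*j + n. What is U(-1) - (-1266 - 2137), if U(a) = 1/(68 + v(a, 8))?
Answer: 1970338/579 ≈ 3403.0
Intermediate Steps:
v(n, j) = n + 8*j² (v(n, j) = 8*j² + n = n + 8*j²)
U(a) = 1/(580 + a) (U(a) = 1/(68 + (a + 8*8²)) = 1/(68 + (a + 8*64)) = 1/(68 + (a + 512)) = 1/(68 + (512 + a)) = 1/(580 + a))
U(-1) - (-1266 - 2137) = 1/(580 - 1) - (-1266 - 2137) = 1/579 - 1*(-3403) = 1/579 + 3403 = 1970338/579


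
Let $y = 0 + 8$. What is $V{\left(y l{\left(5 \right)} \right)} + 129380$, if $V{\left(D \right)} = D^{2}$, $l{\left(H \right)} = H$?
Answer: $130980$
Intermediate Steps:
$y = 8$
$V{\left(y l{\left(5 \right)} \right)} + 129380 = \left(8 \cdot 5\right)^{2} + 129380 = 40^{2} + 129380 = 1600 + 129380 = 130980$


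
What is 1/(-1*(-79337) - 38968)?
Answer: 1/40369 ≈ 2.4771e-5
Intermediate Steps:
1/(-1*(-79337) - 38968) = 1/(79337 - 38968) = 1/40369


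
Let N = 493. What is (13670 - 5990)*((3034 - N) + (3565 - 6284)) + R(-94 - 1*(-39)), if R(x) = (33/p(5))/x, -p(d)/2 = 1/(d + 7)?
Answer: -6835182/5 ≈ -1.3670e+6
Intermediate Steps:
p(d) = -2/(7 + d) (p(d) = -2/(d + 7) = -2/(7 + d))
R(x) = -198/x (R(x) = (33/((-2/(7 + 5))))/x = (33/((-2/12)))/x = (33/((-2*1/12)))/x = (33/(-⅙))/x = (33*(-6))/x = -198/x)
(13670 - 5990)*((3034 - N) + (3565 - 6284)) + R(-94 - 1*(-39)) = (13670 - 5990)*((3034 - 1*493) + (3565 - 6284)) - 198/(-94 - 1*(-39)) = 7680*((3034 - 493) - 2719) - 198/(-94 + 39) = 7680*(2541 - 2719) - 198/(-55) = 7680*(-178) - 198*(-1/55) = -1367040 + 18/5 = -6835182/5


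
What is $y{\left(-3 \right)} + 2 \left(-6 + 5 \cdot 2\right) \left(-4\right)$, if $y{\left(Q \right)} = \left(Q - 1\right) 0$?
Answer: $-32$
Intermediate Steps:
$y{\left(Q \right)} = 0$ ($y{\left(Q \right)} = \left(-1 + Q\right) 0 = 0$)
$y{\left(-3 \right)} + 2 \left(-6 + 5 \cdot 2\right) \left(-4\right) = 0 + 2 \left(-6 + 5 \cdot 2\right) \left(-4\right) = 0 + 2 \left(-6 + 10\right) \left(-4\right) = 0 + 2 \cdot 4 \left(-4\right) = 0 + 2 \left(-16\right) = 0 - 32 = -32$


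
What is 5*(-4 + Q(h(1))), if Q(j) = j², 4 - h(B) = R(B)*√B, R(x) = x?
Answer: 25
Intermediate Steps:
h(B) = 4 - B^(3/2) (h(B) = 4 - B*√B = 4 - B^(3/2))
5*(-4 + Q(h(1))) = 5*(-4 + (4 - 1^(3/2))²) = 5*(-4 + (4 - 1*1)²) = 5*(-4 + (4 - 1)²) = 5*(-4 + 3²) = 5*(-4 + 9) = 5*5 = 25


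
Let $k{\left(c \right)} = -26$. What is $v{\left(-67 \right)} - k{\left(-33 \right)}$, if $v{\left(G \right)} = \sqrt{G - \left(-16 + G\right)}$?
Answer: $30$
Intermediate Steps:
$v{\left(G \right)} = 4$ ($v{\left(G \right)} = \sqrt{16} = 4$)
$v{\left(-67 \right)} - k{\left(-33 \right)} = 4 - -26 = 4 + 26 = 30$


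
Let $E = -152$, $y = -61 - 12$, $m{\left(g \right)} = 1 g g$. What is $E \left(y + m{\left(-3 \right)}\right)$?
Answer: $9728$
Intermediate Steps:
$m{\left(g \right)} = g^{2}$ ($m{\left(g \right)} = g g = g^{2}$)
$y = -73$ ($y = -61 - 12 = -73$)
$E \left(y + m{\left(-3 \right)}\right) = - 152 \left(-73 + \left(-3\right)^{2}\right) = - 152 \left(-73 + 9\right) = \left(-152\right) \left(-64\right) = 9728$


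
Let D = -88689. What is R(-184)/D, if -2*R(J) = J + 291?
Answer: 107/177378 ≈ 0.00060323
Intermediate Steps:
R(J) = -291/2 - J/2 (R(J) = -(J + 291)/2 = -(291 + J)/2 = -291/2 - J/2)
R(-184)/D = (-291/2 - 1/2*(-184))/(-88689) = (-291/2 + 92)*(-1/88689) = -107/2*(-1/88689) = 107/177378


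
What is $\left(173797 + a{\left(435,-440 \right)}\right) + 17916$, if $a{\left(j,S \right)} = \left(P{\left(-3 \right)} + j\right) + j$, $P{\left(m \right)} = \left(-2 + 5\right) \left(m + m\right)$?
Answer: $192565$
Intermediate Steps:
$P{\left(m \right)} = 6 m$ ($P{\left(m \right)} = 3 \cdot 2 m = 6 m$)
$a{\left(j,S \right)} = -18 + 2 j$ ($a{\left(j,S \right)} = \left(6 \left(-3\right) + j\right) + j = \left(-18 + j\right) + j = -18 + 2 j$)
$\left(173797 + a{\left(435,-440 \right)}\right) + 17916 = \left(173797 + \left(-18 + 2 \cdot 435\right)\right) + 17916 = \left(173797 + \left(-18 + 870\right)\right) + 17916 = \left(173797 + 852\right) + 17916 = 174649 + 17916 = 192565$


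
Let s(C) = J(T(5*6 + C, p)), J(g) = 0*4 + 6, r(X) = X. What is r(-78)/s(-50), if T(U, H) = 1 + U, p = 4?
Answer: -13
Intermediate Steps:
J(g) = 6 (J(g) = 0 + 6 = 6)
s(C) = 6
r(-78)/s(-50) = -78/6 = -78*1/6 = -13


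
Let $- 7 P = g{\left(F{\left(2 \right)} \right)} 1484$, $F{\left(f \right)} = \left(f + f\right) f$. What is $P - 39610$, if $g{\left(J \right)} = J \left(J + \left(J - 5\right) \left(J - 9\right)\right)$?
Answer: $-48090$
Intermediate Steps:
$F{\left(f \right)} = 2 f^{2}$ ($F{\left(f \right)} = 2 f f = 2 f^{2}$)
$g{\left(J \right)} = J \left(J + \left(-9 + J\right) \left(-5 + J\right)\right)$ ($g{\left(J \right)} = J \left(J + \left(J - 5\right) \left(-9 + J\right)\right) = J \left(J + \left(-5 + J\right) \left(-9 + J\right)\right) = J \left(J + \left(-9 + J\right) \left(-5 + J\right)\right)$)
$P = -8480$ ($P = - \frac{2 \cdot 2^{2} \left(45 + \left(2 \cdot 2^{2}\right)^{2} - 13 \cdot 2 \cdot 2^{2}\right) 1484}{7} = - \frac{2 \cdot 4 \left(45 + \left(2 \cdot 4\right)^{2} - 13 \cdot 2 \cdot 4\right) 1484}{7} = - \frac{8 \left(45 + 8^{2} - 104\right) 1484}{7} = - \frac{8 \left(45 + 64 - 104\right) 1484}{7} = - \frac{8 \cdot 5 \cdot 1484}{7} = - \frac{40 \cdot 1484}{7} = \left(- \frac{1}{7}\right) 59360 = -8480$)
$P - 39610 = -8480 - 39610 = -48090$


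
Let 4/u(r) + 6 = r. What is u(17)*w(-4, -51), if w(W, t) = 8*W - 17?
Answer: -196/11 ≈ -17.818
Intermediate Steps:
u(r) = 4/(-6 + r)
w(W, t) = -17 + 8*W
u(17)*w(-4, -51) = (4/(-6 + 17))*(-17 + 8*(-4)) = (4/11)*(-17 - 32) = (4*(1/11))*(-49) = (4/11)*(-49) = -196/11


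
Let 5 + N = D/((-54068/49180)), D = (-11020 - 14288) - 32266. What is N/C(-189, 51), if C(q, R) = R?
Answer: 235934915/229789 ≈ 1026.7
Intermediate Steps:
D = -57574 (D = -25308 - 32266 = -57574)
N = 707804745/13517 (N = -5 - 57574/((-54068/49180)) = -5 - 57574/((-54068*1/49180)) = -5 - 57574/(-13517/12295) = -5 - 57574*(-12295/13517) = -5 + 707872330/13517 = 707804745/13517 ≈ 52364.)
N/C(-189, 51) = (707804745/13517)/51 = (707804745/13517)*(1/51) = 235934915/229789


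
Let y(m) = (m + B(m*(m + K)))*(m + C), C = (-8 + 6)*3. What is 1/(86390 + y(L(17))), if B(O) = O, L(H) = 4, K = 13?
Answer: 1/86246 ≈ 1.1595e-5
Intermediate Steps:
C = -6 (C = -2*3 = -6)
y(m) = (-6 + m)*(m + m*(13 + m)) (y(m) = (m + m*(m + 13))*(m - 6) = (m + m*(13 + m))*(-6 + m) = (-6 + m)*(m + m*(13 + m)))
1/(86390 + y(L(17))) = 1/(86390 + 4*(-84 + 4² + 8*4)) = 1/(86390 + 4*(-84 + 16 + 32)) = 1/(86390 + 4*(-36)) = 1/(86390 - 144) = 1/86246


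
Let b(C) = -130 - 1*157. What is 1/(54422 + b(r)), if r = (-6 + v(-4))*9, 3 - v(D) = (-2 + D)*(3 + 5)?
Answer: 1/54135 ≈ 1.8472e-5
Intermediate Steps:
v(D) = 19 - 8*D (v(D) = 3 - (-2 + D)*(3 + 5) = 3 - (-2 + D)*8 = 3 - (-16 + 8*D) = 3 + (16 - 8*D) = 19 - 8*D)
r = 405 (r = (-6 + (19 - 8*(-4)))*9 = (-6 + (19 + 32))*9 = (-6 + 51)*9 = 45*9 = 405)
b(C) = -287 (b(C) = -130 - 157 = -287)
1/(54422 + b(r)) = 1/(54422 - 287) = 1/54135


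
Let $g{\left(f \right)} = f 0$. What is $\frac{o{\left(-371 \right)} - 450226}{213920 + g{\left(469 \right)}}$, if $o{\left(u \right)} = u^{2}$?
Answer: $- \frac{8931}{6112} \approx -1.4612$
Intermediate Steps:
$g{\left(f \right)} = 0$
$\frac{o{\left(-371 \right)} - 450226}{213920 + g{\left(469 \right)}} = \frac{\left(-371\right)^{2} - 450226}{213920 + 0} = \frac{137641 - 450226}{213920} = \left(-312585\right) \frac{1}{213920} = - \frac{8931}{6112}$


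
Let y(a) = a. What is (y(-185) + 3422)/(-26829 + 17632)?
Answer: -3237/9197 ≈ -0.35196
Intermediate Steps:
(y(-185) + 3422)/(-26829 + 17632) = (-185 + 3422)/(-26829 + 17632) = 3237/(-9197) = 3237*(-1/9197) = -3237/9197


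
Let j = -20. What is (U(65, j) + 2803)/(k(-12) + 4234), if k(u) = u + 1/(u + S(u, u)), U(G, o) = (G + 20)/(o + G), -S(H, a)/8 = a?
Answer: 706832/1063947 ≈ 0.66435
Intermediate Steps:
S(H, a) = -8*a
U(G, o) = (20 + G)/(G + o)
k(u) = u - 1/(7*u) (k(u) = u + 1/(u - 8*u) = u + 1/(-7*u) = u - 1/(7*u))
(U(65, j) + 2803)/(k(-12) + 4234) = ((20 + 65)/(65 - 20) + 2803)/((-12 - 1/7/(-12)) + 4234) = (85/45 + 2803)/((-12 - 1/7*(-1/12)) + 4234) = ((1/45)*85 + 2803)/((-12 + 1/84) + 4234) = (17/9 + 2803)/(-1007/84 + 4234) = 25244/(9*(354649/84)) = (25244/9)*(84/354649) = 706832/1063947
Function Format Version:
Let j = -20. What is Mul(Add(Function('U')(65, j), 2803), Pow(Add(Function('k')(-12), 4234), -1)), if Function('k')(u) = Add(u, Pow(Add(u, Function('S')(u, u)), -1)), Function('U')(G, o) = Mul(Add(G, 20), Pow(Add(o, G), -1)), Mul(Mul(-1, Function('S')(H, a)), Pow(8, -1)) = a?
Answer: Rational(706832, 1063947) ≈ 0.66435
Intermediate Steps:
Function('S')(H, a) = Mul(-8, a)
Function('U')(G, o) = Mul(Pow(Add(G, o), -1), Add(20, G)) (Function('U')(G, o) = Mul(Add(20, G), Pow(Add(G, o), -1)) = Mul(Pow(Add(G, o), -1), Add(20, G)))
Function('k')(u) = Add(u, Mul(Rational(-1, 7), Pow(u, -1))) (Function('k')(u) = Add(u, Pow(Add(u, Mul(-8, u)), -1)) = Add(u, Pow(Mul(-7, u), -1)) = Add(u, Mul(Rational(-1, 7), Pow(u, -1))))
Mul(Add(Function('U')(65, j), 2803), Pow(Add(Function('k')(-12), 4234), -1)) = Mul(Add(Mul(Pow(Add(65, -20), -1), Add(20, 65)), 2803), Pow(Add(Add(-12, Mul(Rational(-1, 7), Pow(-12, -1))), 4234), -1)) = Mul(Add(Mul(Pow(45, -1), 85), 2803), Pow(Add(Add(-12, Mul(Rational(-1, 7), Rational(-1, 12))), 4234), -1)) = Mul(Add(Mul(Rational(1, 45), 85), 2803), Pow(Add(Add(-12, Rational(1, 84)), 4234), -1)) = Mul(Add(Rational(17, 9), 2803), Pow(Add(Rational(-1007, 84), 4234), -1)) = Mul(Rational(25244, 9), Pow(Rational(354649, 84), -1)) = Mul(Rational(25244, 9), Rational(84, 354649)) = Rational(706832, 1063947)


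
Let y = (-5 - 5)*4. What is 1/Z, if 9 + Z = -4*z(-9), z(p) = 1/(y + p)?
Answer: -49/437 ≈ -0.11213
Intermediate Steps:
y = -40 (y = -10*4 = -40)
z(p) = 1/(-40 + p)
Z = -437/49 (Z = -9 - 4/(-40 - 9) = -9 - 4/(-49) = -9 - 4*(-1/49) = -9 + 4/49 = -437/49 ≈ -8.9184)
1/Z = 1/(-437/49) = -49/437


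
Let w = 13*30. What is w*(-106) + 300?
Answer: -41040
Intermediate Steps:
w = 390
w*(-106) + 300 = 390*(-106) + 300 = -41340 + 300 = -41040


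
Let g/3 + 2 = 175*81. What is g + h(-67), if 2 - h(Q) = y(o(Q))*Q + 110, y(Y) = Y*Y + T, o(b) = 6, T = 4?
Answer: 45091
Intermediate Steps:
g = 42519 (g = -6 + 3*(175*81) = -6 + 3*14175 = -6 + 42525 = 42519)
y(Y) = 4 + Y² (y(Y) = Y*Y + 4 = Y² + 4 = 4 + Y²)
h(Q) = -108 - 40*Q (h(Q) = 2 - ((4 + 6²)*Q + 110) = 2 - ((4 + 36)*Q + 110) = 2 - (40*Q + 110) = 2 - (110 + 40*Q) = 2 + (-110 - 40*Q) = -108 - 40*Q)
g + h(-67) = 42519 + (-108 - 40*(-67)) = 42519 + (-108 + 2680) = 42519 + 2572 = 45091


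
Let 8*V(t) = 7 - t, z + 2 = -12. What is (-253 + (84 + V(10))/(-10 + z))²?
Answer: 269452225/4096 ≈ 65784.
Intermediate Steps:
z = -14 (z = -2 - 12 = -14)
V(t) = 7/8 - t/8 (V(t) = (7 - t)/8 = 7/8 - t/8)
(-253 + (84 + V(10))/(-10 + z))² = (-253 + (84 + (7/8 - ⅛*10))/(-10 - 14))² = (-253 + (84 + (7/8 - 5/4))/(-24))² = (-253 + (84 - 3/8)*(-1/24))² = (-253 + (669/8)*(-1/24))² = (-253 - 223/64)² = (-16415/64)² = 269452225/4096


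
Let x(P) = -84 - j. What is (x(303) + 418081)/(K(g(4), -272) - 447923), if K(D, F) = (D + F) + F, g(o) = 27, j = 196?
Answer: -139267/149480 ≈ -0.93168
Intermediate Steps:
K(D, F) = D + 2*F
x(P) = -280 (x(P) = -84 - 1*196 = -84 - 196 = -280)
(x(303) + 418081)/(K(g(4), -272) - 447923) = (-280 + 418081)/((27 + 2*(-272)) - 447923) = 417801/((27 - 544) - 447923) = 417801/(-517 - 447923) = 417801/(-448440) = 417801*(-1/448440) = -139267/149480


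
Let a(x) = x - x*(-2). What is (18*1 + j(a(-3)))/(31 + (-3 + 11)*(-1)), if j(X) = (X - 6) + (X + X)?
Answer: -15/23 ≈ -0.65217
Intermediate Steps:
a(x) = 3*x (a(x) = x + 2*x = 3*x)
j(X) = -6 + 3*X (j(X) = (-6 + X) + 2*X = -6 + 3*X)
(18*1 + j(a(-3)))/(31 + (-3 + 11)*(-1)) = (18*1 + (-6 + 3*(3*(-3))))/(31 + (-3 + 11)*(-1)) = (18 + (-6 + 3*(-9)))/(31 + 8*(-1)) = (18 + (-6 - 27))/(31 - 8) = (18 - 33)/23 = -15*1/23 = -15/23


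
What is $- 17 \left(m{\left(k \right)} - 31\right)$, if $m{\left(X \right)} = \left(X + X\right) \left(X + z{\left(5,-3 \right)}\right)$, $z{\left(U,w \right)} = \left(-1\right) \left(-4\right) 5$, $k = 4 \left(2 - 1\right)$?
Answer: $-2737$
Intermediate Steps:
$k = 4$ ($k = 4 \cdot 1 = 4$)
$z{\left(U,w \right)} = 20$ ($z{\left(U,w \right)} = 4 \cdot 5 = 20$)
$m{\left(X \right)} = 2 X \left(20 + X\right)$ ($m{\left(X \right)} = \left(X + X\right) \left(X + 20\right) = 2 X \left(20 + X\right)$)
$- 17 \left(m{\left(k \right)} - 31\right) = - 17 \left(2 \cdot 4 \left(20 + 4\right) - 31\right) = - 17 \left(2 \cdot 4 \cdot 24 - 31\right) = - 17 \left(192 - 31\right) = \left(-17\right) 161 = -2737$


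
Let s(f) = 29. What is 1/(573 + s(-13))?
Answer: 1/602 ≈ 0.0016611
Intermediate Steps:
1/(573 + s(-13)) = 1/(573 + 29) = 1/602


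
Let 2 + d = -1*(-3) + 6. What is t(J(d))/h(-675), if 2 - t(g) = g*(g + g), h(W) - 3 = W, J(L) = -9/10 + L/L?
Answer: -33/11200 ≈ -0.0029464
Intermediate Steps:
d = 7 (d = -2 + (-1*(-3) + 6) = -2 + (3 + 6) = -2 + 9 = 7)
J(L) = ⅒ (J(L) = -9*⅒ + 1 = -9/10 + 1 = ⅒)
h(W) = 3 + W
t(g) = 2 - 2*g² (t(g) = 2 - g*(g + g) = 2 - g*2*g = 2 - 2*g²)
t(J(d))/h(-675) = (2 - 2*(⅒)²)/(3 - 675) = (2 - 2*1/100)/(-672) = (2 - 1/50)*(-1/672) = (99/50)*(-1/672) = -33/11200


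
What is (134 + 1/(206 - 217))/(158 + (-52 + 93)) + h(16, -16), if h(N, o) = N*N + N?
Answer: 596881/2189 ≈ 272.67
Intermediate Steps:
h(N, o) = N + N² (h(N, o) = N² + N = N + N²)
(134 + 1/(206 - 217))/(158 + (-52 + 93)) + h(16, -16) = (134 + 1/(206 - 217))/(158 + (-52 + 93)) + 16*(1 + 16) = (134 + 1/(-11))/(158 + 41) + 16*17 = (134 - 1/11)/199 + 272 = (1473/11)*(1/199) + 272 = 1473/2189 + 272 = 596881/2189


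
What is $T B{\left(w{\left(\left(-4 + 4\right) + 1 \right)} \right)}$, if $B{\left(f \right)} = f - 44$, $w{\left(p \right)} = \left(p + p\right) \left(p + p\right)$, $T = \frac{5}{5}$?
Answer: $-40$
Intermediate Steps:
$T = 1$ ($T = 5 \cdot \frac{1}{5} = 1$)
$w{\left(p \right)} = 4 p^{2}$ ($w{\left(p \right)} = 2 p 2 p = 4 p^{2}$)
$B{\left(f \right)} = -44 + f$
$T B{\left(w{\left(\left(-4 + 4\right) + 1 \right)} \right)} = 1 \left(-44 + 4 \left(\left(-4 + 4\right) + 1\right)^{2}\right) = 1 \left(-44 + 4 \left(0 + 1\right)^{2}\right) = 1 \left(-44 + 4 \cdot 1^{2}\right) = 1 \left(-44 + 4 \cdot 1\right) = 1 \left(-44 + 4\right) = 1 \left(-40\right) = -40$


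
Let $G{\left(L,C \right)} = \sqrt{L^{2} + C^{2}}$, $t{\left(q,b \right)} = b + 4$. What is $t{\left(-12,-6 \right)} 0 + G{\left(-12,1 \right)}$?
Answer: $\sqrt{145} \approx 12.042$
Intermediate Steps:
$t{\left(q,b \right)} = 4 + b$
$G{\left(L,C \right)} = \sqrt{C^{2} + L^{2}}$
$t{\left(-12,-6 \right)} 0 + G{\left(-12,1 \right)} = \left(4 - 6\right) 0 + \sqrt{1^{2} + \left(-12\right)^{2}} = \left(-2\right) 0 + \sqrt{1 + 144} = 0 + \sqrt{145} = \sqrt{145}$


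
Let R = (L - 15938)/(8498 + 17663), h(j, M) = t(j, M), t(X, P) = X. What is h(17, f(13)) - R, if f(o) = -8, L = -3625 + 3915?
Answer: 460385/26161 ≈ 17.598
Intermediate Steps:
L = 290
h(j, M) = j
R = -15648/26161 (R = (290 - 15938)/(8498 + 17663) = -15648/26161 ≈ -0.59814)
h(17, f(13)) - R = 17 - 1*(-15648/26161) = 17 + 15648/26161 = 460385/26161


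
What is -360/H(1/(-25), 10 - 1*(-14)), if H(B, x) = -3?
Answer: 120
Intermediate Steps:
-360/H(1/(-25), 10 - 1*(-14)) = -360/(-3) = -360*(-⅓) = 120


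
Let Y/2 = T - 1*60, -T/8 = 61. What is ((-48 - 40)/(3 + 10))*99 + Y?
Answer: -22960/13 ≈ -1766.2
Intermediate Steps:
T = -488 (T = -8*61 = -488)
Y = -1096 (Y = 2*(-488 - 1*60) = 2*(-488 - 60) = 2*(-548) = -1096)
((-48 - 40)/(3 + 10))*99 + Y = ((-48 - 40)/(3 + 10))*99 - 1096 = -88/13*99 - 1096 = -8712/13 - 1096 = -22960/13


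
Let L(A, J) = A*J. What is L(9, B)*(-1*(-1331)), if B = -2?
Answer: -23958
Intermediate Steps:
L(9, B)*(-1*(-1331)) = (9*(-2))*(-1*(-1331)) = -18*1331 = -23958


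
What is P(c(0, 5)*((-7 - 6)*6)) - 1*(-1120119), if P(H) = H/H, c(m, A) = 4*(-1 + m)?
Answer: 1120120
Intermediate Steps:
c(m, A) = -4 + 4*m
P(H) = 1
P(c(0, 5)*((-7 - 6)*6)) - 1*(-1120119) = 1 - 1*(-1120119) = 1 + 1120119 = 1120120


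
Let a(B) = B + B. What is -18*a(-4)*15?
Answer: 2160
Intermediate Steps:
a(B) = 2*B
-18*a(-4)*15 = -36*(-4)*15 = -18*(-8)*15 = 144*15 = 2160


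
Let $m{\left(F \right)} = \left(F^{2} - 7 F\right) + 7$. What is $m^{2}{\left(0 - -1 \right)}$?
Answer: $1$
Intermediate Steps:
$m{\left(F \right)} = 7 + F^{2} - 7 F$
$m^{2}{\left(0 - -1 \right)} = \left(7 + \left(0 - -1\right)^{2} - 7 \left(0 - -1\right)\right)^{2} = \left(7 + \left(0 + 1\right)^{2} - 7 \left(0 + 1\right)\right)^{2} = \left(7 + 1^{2} - 7\right)^{2} = \left(7 + 1 - 7\right)^{2} = 1^{2} = 1$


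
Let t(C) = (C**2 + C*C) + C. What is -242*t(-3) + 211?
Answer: -3419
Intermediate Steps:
t(C) = C + 2*C**2 (t(C) = (C**2 + C**2) + C = 2*C**2 + C = C + 2*C**2)
-242*t(-3) + 211 = -(-726)*(1 + 2*(-3)) + 211 = -(-726)*(1 - 6) + 211 = -(-726)*(-5) + 211 = -242*15 + 211 = -3630 + 211 = -3419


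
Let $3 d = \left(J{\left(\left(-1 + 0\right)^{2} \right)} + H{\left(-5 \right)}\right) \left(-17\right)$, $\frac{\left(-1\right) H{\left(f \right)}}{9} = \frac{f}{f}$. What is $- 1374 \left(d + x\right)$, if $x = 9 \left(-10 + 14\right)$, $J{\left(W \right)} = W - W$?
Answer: $-119538$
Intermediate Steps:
$H{\left(f \right)} = -9$ ($H{\left(f \right)} = - 9 \frac{f}{f} = \left(-9\right) 1 = -9$)
$J{\left(W \right)} = 0$
$d = 51$ ($d = \frac{\left(0 - 9\right) \left(-17\right)}{3} = \frac{\left(-9\right) \left(-17\right)}{3} = \frac{1}{3} \cdot 153 = 51$)
$x = 36$ ($x = 9 \cdot 4 = 36$)
$- 1374 \left(d + x\right) = - 1374 \left(51 + 36\right) = \left(-1374\right) 87 = -119538$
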